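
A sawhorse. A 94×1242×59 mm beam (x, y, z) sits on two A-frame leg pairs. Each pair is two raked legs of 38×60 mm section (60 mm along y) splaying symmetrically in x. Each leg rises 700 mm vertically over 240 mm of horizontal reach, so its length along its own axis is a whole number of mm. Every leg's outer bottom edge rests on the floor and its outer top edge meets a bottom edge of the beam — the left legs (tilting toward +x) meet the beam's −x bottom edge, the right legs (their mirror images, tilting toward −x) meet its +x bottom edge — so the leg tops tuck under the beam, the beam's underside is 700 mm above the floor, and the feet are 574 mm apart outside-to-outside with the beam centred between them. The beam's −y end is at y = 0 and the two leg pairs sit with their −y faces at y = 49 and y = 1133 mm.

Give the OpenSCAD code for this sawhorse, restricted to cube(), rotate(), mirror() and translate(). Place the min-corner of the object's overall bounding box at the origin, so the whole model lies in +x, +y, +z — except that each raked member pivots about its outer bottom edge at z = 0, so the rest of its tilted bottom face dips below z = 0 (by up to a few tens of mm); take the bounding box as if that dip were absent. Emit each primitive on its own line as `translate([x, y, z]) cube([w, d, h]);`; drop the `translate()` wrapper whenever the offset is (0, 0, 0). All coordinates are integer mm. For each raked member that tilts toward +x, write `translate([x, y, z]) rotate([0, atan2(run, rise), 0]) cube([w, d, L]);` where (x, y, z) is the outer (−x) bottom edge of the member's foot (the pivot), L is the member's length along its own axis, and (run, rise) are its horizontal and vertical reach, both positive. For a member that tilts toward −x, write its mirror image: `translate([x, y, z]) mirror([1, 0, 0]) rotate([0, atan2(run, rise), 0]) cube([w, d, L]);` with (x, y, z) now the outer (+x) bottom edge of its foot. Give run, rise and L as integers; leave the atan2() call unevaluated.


translate([240, 0, 700]) cube([94, 1242, 59]);
translate([0, 49, 0]) rotate([0, atan2(240, 700), 0]) cube([38, 60, 740]);
translate([574, 49, 0]) mirror([1, 0, 0]) rotate([0, atan2(240, 700), 0]) cube([38, 60, 740]);
translate([0, 1133, 0]) rotate([0, atan2(240, 700), 0]) cube([38, 60, 740]);
translate([574, 1133, 0]) mirror([1, 0, 0]) rotate([0, atan2(240, 700), 0]) cube([38, 60, 740]);


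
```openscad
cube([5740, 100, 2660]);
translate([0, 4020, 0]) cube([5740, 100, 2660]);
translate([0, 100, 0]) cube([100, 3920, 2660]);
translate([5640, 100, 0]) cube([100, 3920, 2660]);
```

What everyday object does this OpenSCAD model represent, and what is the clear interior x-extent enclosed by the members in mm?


A house (or room) frame. The interior width is 5540 mm.

Four 2660 mm walls enclosing a rectangle with no floor or roof — a room or house frame. Outside width is 5740 mm and wall thickness is 100 mm, so the interior width is 5740 − 2 × 100 = 5540 mm.


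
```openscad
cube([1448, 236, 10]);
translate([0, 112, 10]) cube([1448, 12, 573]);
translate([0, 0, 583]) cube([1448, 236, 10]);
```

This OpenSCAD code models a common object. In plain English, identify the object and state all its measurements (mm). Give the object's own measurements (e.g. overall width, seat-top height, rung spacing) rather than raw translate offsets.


An I-beam lying along x, 1448 mm long. Overall section height 593 mm. Two flanges 236 mm wide (y) and 10 mm thick, one on the floor and one at the top; a web 12 mm thick runs between them, centred on the flange width.


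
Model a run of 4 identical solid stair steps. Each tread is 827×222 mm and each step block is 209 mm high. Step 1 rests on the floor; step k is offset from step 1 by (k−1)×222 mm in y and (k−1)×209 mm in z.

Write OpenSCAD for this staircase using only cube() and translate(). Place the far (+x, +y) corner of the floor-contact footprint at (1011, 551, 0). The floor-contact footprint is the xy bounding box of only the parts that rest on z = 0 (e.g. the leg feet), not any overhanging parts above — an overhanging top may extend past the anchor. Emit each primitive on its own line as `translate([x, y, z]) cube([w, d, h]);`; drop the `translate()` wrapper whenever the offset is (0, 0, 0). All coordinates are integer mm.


translate([184, 329, 0]) cube([827, 222, 209]);
translate([184, 551, 209]) cube([827, 222, 209]);
translate([184, 773, 418]) cube([827, 222, 209]);
translate([184, 995, 627]) cube([827, 222, 209]);


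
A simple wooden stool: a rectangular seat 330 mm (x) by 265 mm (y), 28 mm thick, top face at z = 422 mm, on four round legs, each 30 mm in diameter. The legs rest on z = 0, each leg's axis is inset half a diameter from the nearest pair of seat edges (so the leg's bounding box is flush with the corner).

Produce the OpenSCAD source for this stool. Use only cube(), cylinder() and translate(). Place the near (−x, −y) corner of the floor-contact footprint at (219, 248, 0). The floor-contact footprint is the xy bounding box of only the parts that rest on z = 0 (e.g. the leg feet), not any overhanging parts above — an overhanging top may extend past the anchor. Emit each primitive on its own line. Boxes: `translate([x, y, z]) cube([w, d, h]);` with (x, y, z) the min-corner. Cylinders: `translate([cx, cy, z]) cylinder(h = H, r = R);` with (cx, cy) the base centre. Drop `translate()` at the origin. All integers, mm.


// leg_h = 422 - 28 = 394
translate([219, 248, 394]) cube([330, 265, 28]);
translate([234, 263, 0]) cylinder(h = 394, r = 15);
translate([534, 263, 0]) cylinder(h = 394, r = 15);
translate([234, 498, 0]) cylinder(h = 394, r = 15);
translate([534, 498, 0]) cylinder(h = 394, r = 15);


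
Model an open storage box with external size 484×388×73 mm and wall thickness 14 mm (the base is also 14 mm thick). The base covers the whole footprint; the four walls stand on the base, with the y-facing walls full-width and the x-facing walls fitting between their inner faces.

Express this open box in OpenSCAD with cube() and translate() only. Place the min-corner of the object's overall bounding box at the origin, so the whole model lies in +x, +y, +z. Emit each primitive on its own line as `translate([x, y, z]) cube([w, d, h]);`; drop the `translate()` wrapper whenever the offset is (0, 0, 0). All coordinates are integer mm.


cube([484, 388, 14]);
translate([0, 0, 14]) cube([484, 14, 59]);
translate([0, 374, 14]) cube([484, 14, 59]);
translate([0, 14, 14]) cube([14, 360, 59]);
translate([470, 14, 14]) cube([14, 360, 59]);


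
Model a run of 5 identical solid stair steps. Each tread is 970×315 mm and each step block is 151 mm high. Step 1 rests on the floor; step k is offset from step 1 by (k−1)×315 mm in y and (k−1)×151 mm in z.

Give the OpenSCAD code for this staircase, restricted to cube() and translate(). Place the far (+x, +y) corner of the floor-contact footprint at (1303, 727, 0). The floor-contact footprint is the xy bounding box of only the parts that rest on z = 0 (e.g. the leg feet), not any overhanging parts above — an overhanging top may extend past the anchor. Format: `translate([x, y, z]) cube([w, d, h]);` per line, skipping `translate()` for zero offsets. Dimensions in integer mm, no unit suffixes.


translate([333, 412, 0]) cube([970, 315, 151]);
translate([333, 727, 151]) cube([970, 315, 151]);
translate([333, 1042, 302]) cube([970, 315, 151]);
translate([333, 1357, 453]) cube([970, 315, 151]);
translate([333, 1672, 604]) cube([970, 315, 151]);


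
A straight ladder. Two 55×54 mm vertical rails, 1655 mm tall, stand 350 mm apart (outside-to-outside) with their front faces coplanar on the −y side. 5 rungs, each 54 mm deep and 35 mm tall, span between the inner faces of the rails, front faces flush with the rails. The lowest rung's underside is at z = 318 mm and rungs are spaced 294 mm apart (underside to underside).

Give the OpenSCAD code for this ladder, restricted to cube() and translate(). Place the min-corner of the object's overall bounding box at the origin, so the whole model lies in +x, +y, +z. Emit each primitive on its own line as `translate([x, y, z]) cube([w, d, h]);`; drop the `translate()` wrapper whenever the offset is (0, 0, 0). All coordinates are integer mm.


// rung span = 350 - 2*55 = 240
// rung[k] z = 318 + k*294
cube([55, 54, 1655]);
translate([295, 0, 0]) cube([55, 54, 1655]);
translate([55, 0, 318]) cube([240, 54, 35]);
translate([55, 0, 612]) cube([240, 54, 35]);
translate([55, 0, 906]) cube([240, 54, 35]);
translate([55, 0, 1200]) cube([240, 54, 35]);
translate([55, 0, 1494]) cube([240, 54, 35]);


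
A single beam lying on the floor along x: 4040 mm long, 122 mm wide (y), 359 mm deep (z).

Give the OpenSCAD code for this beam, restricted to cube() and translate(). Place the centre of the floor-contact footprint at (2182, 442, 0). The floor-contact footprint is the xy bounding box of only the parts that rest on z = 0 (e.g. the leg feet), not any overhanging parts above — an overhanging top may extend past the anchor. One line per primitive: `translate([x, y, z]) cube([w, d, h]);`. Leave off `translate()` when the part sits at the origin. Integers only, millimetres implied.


translate([162, 381, 0]) cube([4040, 122, 359]);


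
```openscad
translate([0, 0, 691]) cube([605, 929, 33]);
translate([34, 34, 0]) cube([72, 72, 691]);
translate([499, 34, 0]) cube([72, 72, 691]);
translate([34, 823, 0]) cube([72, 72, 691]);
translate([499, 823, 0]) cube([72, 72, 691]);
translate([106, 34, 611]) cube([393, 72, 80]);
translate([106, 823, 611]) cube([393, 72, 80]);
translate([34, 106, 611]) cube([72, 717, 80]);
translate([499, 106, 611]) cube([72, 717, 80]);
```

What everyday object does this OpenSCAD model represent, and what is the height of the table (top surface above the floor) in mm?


A table. The table height is 724 mm.

A 605×929×33 slab sits at z = 691 on four 72 mm square posts — a table. The top surface is at 691 + 33 = 724 mm.


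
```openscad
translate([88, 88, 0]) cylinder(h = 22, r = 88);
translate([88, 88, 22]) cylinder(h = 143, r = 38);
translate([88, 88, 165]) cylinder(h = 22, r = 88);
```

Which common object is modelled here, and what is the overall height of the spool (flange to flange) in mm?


A spool. The overall height is 187 mm.

Three coaxial cylinders, large–small–large — a spool. Two 22 mm flanges and a 143 mm core give 22 + 143 + 22 = 187 mm.


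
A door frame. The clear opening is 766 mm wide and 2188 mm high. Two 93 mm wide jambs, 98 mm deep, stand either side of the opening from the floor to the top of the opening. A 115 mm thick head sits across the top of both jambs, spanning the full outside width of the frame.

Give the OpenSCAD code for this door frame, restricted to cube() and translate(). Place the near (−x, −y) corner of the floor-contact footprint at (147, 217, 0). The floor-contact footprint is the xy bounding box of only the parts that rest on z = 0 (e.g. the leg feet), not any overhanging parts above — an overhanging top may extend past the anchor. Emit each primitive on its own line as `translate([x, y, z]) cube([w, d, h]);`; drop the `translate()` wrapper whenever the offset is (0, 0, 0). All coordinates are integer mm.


translate([147, 217, 0]) cube([93, 98, 2188]);
translate([1006, 217, 0]) cube([93, 98, 2188]);
translate([147, 217, 2188]) cube([952, 98, 115]);


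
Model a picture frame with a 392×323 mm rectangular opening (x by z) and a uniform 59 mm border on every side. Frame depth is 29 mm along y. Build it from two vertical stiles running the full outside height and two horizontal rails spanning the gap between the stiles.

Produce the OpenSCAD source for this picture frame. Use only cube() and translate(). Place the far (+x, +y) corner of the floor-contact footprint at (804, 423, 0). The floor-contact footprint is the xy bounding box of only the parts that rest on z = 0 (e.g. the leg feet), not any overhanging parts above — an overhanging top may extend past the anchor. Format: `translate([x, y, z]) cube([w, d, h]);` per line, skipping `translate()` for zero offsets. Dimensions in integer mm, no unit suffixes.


translate([294, 394, 0]) cube([59, 29, 441]);
translate([745, 394, 0]) cube([59, 29, 441]);
translate([353, 394, 0]) cube([392, 29, 59]);
translate([353, 394, 382]) cube([392, 29, 59]);


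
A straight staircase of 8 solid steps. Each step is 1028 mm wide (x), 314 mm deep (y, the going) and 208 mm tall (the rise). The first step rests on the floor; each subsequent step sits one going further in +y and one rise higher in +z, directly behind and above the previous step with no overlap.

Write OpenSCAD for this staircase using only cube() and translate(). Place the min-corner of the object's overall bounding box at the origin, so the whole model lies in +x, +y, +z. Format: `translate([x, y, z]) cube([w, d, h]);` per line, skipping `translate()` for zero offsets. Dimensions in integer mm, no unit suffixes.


cube([1028, 314, 208]);
translate([0, 314, 208]) cube([1028, 314, 208]);
translate([0, 628, 416]) cube([1028, 314, 208]);
translate([0, 942, 624]) cube([1028, 314, 208]);
translate([0, 1256, 832]) cube([1028, 314, 208]);
translate([0, 1570, 1040]) cube([1028, 314, 208]);
translate([0, 1884, 1248]) cube([1028, 314, 208]);
translate([0, 2198, 1456]) cube([1028, 314, 208]);


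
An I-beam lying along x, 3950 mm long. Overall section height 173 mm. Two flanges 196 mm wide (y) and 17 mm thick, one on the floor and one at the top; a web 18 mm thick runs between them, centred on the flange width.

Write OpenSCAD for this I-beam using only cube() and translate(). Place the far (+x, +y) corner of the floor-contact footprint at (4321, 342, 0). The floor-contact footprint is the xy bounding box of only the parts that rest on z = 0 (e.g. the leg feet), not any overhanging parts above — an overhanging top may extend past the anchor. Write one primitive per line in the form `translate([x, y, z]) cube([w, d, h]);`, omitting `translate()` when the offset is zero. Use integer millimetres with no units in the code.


translate([371, 146, 0]) cube([3950, 196, 17]);
translate([371, 235, 17]) cube([3950, 18, 139]);
translate([371, 146, 156]) cube([3950, 196, 17]);


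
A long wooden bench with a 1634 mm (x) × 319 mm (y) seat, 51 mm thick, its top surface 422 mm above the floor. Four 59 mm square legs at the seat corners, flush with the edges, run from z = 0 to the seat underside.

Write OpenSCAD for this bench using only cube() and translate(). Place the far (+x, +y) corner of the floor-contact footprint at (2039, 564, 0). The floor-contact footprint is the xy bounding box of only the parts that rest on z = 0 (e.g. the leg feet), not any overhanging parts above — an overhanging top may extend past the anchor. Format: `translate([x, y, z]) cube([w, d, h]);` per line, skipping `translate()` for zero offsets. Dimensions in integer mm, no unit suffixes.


translate([405, 245, 371]) cube([1634, 319, 51]);
translate([405, 245, 0]) cube([59, 59, 371]);
translate([405, 505, 0]) cube([59, 59, 371]);
translate([1980, 245, 0]) cube([59, 59, 371]);
translate([1980, 505, 0]) cube([59, 59, 371]);


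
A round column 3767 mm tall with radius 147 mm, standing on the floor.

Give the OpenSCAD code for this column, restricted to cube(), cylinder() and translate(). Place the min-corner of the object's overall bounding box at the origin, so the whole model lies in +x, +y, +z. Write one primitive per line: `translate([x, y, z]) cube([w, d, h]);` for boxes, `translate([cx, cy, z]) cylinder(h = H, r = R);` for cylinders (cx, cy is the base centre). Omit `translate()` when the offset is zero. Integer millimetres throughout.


translate([147, 147, 0]) cylinder(h = 3767, r = 147);


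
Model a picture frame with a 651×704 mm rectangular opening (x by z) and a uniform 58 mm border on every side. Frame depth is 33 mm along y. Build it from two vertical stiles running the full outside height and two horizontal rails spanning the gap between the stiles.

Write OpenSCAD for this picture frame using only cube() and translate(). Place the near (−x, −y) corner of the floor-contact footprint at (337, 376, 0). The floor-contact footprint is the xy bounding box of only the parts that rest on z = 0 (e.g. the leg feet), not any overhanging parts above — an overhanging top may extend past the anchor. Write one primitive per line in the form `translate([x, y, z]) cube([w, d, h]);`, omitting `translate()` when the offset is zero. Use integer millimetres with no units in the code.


translate([337, 376, 0]) cube([58, 33, 820]);
translate([1046, 376, 0]) cube([58, 33, 820]);
translate([395, 376, 0]) cube([651, 33, 58]);
translate([395, 376, 762]) cube([651, 33, 58]);


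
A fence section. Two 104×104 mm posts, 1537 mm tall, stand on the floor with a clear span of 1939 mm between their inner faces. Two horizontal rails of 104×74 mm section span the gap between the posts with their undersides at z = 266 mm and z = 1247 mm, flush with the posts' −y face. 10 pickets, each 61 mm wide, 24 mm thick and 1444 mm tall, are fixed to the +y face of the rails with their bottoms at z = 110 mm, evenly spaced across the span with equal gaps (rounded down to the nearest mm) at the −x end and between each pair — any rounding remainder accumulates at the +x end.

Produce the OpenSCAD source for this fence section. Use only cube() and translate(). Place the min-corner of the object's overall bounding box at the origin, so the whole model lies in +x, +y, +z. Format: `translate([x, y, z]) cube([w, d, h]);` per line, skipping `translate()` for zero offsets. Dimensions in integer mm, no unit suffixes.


cube([104, 104, 1537]);
translate([2043, 0, 0]) cube([104, 104, 1537]);
translate([104, 0, 266]) cube([1939, 104, 74]);
translate([104, 0, 1247]) cube([1939, 104, 74]);
translate([224, 104, 110]) cube([61, 24, 1444]);
translate([405, 104, 110]) cube([61, 24, 1444]);
translate([586, 104, 110]) cube([61, 24, 1444]);
translate([767, 104, 110]) cube([61, 24, 1444]);
translate([948, 104, 110]) cube([61, 24, 1444]);
translate([1129, 104, 110]) cube([61, 24, 1444]);
translate([1310, 104, 110]) cube([61, 24, 1444]);
translate([1491, 104, 110]) cube([61, 24, 1444]);
translate([1672, 104, 110]) cube([61, 24, 1444]);
translate([1853, 104, 110]) cube([61, 24, 1444]);


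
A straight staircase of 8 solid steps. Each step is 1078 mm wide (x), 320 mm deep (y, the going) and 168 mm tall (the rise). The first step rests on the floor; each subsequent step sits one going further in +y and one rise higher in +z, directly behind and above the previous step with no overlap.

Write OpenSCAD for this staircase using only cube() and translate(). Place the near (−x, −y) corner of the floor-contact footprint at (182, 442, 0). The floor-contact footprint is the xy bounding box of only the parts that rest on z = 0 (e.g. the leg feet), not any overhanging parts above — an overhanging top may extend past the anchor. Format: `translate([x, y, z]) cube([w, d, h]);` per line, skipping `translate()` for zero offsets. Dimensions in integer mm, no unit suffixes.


translate([182, 442, 0]) cube([1078, 320, 168]);
translate([182, 762, 168]) cube([1078, 320, 168]);
translate([182, 1082, 336]) cube([1078, 320, 168]);
translate([182, 1402, 504]) cube([1078, 320, 168]);
translate([182, 1722, 672]) cube([1078, 320, 168]);
translate([182, 2042, 840]) cube([1078, 320, 168]);
translate([182, 2362, 1008]) cube([1078, 320, 168]);
translate([182, 2682, 1176]) cube([1078, 320, 168]);


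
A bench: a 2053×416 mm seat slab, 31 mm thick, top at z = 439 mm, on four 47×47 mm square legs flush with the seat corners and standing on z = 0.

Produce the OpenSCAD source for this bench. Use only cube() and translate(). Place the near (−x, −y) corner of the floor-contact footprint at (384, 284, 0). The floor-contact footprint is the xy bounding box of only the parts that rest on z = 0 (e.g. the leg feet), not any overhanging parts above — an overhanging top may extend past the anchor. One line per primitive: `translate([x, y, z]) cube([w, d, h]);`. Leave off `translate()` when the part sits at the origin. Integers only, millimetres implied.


translate([384, 284, 408]) cube([2053, 416, 31]);
translate([384, 284, 0]) cube([47, 47, 408]);
translate([384, 653, 0]) cube([47, 47, 408]);
translate([2390, 284, 0]) cube([47, 47, 408]);
translate([2390, 653, 0]) cube([47, 47, 408]);


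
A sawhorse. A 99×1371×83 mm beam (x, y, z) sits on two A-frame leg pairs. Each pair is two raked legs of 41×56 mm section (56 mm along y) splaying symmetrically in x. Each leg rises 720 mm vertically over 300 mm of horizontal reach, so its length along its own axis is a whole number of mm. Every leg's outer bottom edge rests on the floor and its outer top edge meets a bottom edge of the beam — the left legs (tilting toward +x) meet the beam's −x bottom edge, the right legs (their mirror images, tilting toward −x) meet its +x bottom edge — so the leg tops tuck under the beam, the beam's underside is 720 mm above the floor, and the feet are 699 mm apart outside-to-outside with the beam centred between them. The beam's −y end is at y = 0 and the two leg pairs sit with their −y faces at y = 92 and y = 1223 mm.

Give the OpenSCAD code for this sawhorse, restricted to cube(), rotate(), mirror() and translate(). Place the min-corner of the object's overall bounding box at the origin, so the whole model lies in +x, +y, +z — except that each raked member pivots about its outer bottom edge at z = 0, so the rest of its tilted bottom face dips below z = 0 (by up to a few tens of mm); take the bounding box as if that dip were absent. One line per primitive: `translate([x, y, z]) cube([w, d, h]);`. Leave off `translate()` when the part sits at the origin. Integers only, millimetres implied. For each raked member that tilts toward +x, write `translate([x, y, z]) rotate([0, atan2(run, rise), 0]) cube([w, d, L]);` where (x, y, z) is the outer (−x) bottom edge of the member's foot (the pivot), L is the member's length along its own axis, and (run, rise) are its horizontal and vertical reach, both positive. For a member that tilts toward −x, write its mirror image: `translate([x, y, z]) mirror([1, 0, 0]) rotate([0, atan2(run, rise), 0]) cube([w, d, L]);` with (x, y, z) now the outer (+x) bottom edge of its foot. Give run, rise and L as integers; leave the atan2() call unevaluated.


translate([300, 0, 720]) cube([99, 1371, 83]);
translate([0, 92, 0]) rotate([0, atan2(300, 720), 0]) cube([41, 56, 780]);
translate([699, 92, 0]) mirror([1, 0, 0]) rotate([0, atan2(300, 720), 0]) cube([41, 56, 780]);
translate([0, 1223, 0]) rotate([0, atan2(300, 720), 0]) cube([41, 56, 780]);
translate([699, 1223, 0]) mirror([1, 0, 0]) rotate([0, atan2(300, 720), 0]) cube([41, 56, 780]);


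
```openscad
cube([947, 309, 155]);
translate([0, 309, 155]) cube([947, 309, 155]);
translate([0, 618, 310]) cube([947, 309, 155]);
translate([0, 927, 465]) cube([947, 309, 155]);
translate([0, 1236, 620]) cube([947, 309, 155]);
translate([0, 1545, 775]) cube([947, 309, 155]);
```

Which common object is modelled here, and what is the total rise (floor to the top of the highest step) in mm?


A staircase. The total rise is 930 mm.

6 identical blocks, each offset up and back from the previous — a staircase. Each step is 155 mm tall and there are 6 of them, so the total rise is 6 × 155 = 930 mm.


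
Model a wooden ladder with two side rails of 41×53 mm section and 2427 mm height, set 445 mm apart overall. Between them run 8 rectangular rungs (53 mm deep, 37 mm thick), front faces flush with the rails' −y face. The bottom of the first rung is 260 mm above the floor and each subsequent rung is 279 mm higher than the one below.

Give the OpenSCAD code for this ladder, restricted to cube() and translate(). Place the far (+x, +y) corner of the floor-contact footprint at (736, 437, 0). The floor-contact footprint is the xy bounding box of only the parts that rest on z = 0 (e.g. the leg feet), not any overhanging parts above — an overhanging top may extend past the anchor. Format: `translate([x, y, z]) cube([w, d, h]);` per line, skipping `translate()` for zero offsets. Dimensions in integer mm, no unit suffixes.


translate([291, 384, 0]) cube([41, 53, 2427]);
translate([695, 384, 0]) cube([41, 53, 2427]);
translate([332, 384, 260]) cube([363, 53, 37]);
translate([332, 384, 539]) cube([363, 53, 37]);
translate([332, 384, 818]) cube([363, 53, 37]);
translate([332, 384, 1097]) cube([363, 53, 37]);
translate([332, 384, 1376]) cube([363, 53, 37]);
translate([332, 384, 1655]) cube([363, 53, 37]);
translate([332, 384, 1934]) cube([363, 53, 37]);
translate([332, 384, 2213]) cube([363, 53, 37]);


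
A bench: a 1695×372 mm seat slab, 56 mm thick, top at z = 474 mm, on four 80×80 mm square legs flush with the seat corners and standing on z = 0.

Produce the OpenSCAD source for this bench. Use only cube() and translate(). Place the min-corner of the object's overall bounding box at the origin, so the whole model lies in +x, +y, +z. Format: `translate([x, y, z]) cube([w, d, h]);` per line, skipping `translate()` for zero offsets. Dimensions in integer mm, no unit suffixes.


translate([0, 0, 418]) cube([1695, 372, 56]);
cube([80, 80, 418]);
translate([0, 292, 0]) cube([80, 80, 418]);
translate([1615, 0, 0]) cube([80, 80, 418]);
translate([1615, 292, 0]) cube([80, 80, 418]);


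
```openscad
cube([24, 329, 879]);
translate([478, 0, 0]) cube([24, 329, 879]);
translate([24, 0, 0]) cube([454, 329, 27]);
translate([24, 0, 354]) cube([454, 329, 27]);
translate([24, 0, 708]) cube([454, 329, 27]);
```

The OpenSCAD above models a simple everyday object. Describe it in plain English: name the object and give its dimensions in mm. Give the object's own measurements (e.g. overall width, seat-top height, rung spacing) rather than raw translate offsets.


An open bookshelf. Two side panels, each 24 mm thick, 329 mm deep and 879 mm tall, stand 502 mm apart (outside-to-outside). Between them sit 3 shelves, each 27 mm thick and 329 mm deep, spanning the full gap between the sides. The bottom shelf rests on the floor (its underside at z = 0) and the clear gap between one shelf's top and the next shelf's underside is 327 mm.


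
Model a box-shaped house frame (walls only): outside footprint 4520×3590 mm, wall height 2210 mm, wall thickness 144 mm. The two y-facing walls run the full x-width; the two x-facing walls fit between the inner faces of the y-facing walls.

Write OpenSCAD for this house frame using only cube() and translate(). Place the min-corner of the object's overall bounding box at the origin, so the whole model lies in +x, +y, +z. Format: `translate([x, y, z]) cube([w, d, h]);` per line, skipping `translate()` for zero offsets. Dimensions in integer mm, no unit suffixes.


cube([4520, 144, 2210]);
translate([0, 3446, 0]) cube([4520, 144, 2210]);
translate([0, 144, 0]) cube([144, 3302, 2210]);
translate([4376, 144, 0]) cube([144, 3302, 2210]);


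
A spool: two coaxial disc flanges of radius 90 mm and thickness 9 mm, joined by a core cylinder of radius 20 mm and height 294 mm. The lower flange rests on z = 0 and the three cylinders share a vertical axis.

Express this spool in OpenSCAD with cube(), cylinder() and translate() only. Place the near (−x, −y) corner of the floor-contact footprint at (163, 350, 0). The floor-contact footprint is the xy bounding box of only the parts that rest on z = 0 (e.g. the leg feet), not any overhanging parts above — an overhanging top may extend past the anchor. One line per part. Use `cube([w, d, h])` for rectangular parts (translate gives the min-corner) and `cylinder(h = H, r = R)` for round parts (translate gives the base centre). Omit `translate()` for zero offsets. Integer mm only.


translate([253, 440, 0]) cylinder(h = 9, r = 90);
translate([253, 440, 9]) cylinder(h = 294, r = 20);
translate([253, 440, 303]) cylinder(h = 9, r = 90);


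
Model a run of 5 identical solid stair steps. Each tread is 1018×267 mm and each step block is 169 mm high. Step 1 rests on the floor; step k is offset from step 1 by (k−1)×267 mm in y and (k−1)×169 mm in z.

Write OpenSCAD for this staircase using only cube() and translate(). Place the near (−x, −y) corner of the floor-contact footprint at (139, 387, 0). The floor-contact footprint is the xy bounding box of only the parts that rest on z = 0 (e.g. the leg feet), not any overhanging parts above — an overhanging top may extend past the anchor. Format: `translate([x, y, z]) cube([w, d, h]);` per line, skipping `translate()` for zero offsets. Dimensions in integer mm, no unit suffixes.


translate([139, 387, 0]) cube([1018, 267, 169]);
translate([139, 654, 169]) cube([1018, 267, 169]);
translate([139, 921, 338]) cube([1018, 267, 169]);
translate([139, 1188, 507]) cube([1018, 267, 169]);
translate([139, 1455, 676]) cube([1018, 267, 169]);


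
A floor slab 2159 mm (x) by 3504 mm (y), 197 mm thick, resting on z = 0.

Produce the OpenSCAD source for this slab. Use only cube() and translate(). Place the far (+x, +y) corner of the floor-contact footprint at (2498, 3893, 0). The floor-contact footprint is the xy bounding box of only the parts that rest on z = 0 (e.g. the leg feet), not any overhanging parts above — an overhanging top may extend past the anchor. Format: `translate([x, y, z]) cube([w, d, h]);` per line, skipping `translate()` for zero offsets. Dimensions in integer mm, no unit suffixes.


translate([339, 389, 0]) cube([2159, 3504, 197]);


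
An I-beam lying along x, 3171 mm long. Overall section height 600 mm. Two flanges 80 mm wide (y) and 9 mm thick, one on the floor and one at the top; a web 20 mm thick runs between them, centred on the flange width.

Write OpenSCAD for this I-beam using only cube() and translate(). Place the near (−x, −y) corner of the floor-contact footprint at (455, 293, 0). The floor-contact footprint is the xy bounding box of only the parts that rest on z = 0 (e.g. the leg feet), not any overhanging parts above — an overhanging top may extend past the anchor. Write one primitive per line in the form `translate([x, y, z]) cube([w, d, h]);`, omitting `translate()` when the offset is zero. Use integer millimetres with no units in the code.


translate([455, 293, 0]) cube([3171, 80, 9]);
translate([455, 323, 9]) cube([3171, 20, 582]);
translate([455, 293, 591]) cube([3171, 80, 9]);


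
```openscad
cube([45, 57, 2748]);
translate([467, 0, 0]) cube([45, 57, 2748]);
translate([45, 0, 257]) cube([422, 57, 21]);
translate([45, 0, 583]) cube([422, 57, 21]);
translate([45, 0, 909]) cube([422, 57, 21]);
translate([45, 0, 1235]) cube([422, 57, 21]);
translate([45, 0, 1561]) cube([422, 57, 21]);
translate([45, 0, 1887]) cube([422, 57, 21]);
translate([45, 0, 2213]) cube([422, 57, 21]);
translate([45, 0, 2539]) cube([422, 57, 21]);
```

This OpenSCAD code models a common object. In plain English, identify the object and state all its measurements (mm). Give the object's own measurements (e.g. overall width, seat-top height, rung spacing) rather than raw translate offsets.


A straight ladder. Two 45×57 mm vertical rails, 2748 mm tall, stand 512 mm apart (outside-to-outside) with their front faces coplanar on the −y side. 8 rungs, each 57 mm deep and 21 mm tall, span between the inner faces of the rails, front faces flush with the rails. The lowest rung's underside is at z = 257 mm and rungs are spaced 326 mm apart (underside to underside).


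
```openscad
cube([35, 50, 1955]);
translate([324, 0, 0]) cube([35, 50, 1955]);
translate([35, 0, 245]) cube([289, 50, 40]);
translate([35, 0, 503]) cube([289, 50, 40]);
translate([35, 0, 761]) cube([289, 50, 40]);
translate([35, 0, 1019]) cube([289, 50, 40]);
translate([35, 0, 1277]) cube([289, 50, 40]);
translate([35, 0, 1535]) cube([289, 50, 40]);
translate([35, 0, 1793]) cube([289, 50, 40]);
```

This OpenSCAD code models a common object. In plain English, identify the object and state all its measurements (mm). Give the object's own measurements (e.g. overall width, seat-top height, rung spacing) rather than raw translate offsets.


A straight ladder. Two 35×50 mm vertical rails, 1955 mm tall, stand 359 mm apart (outside-to-outside) with their front faces coplanar on the −y side. 7 rungs, each 50 mm deep and 40 mm tall, span between the inner faces of the rails, front faces flush with the rails. The lowest rung's underside is at z = 245 mm and rungs are spaced 258 mm apart (underside to underside).


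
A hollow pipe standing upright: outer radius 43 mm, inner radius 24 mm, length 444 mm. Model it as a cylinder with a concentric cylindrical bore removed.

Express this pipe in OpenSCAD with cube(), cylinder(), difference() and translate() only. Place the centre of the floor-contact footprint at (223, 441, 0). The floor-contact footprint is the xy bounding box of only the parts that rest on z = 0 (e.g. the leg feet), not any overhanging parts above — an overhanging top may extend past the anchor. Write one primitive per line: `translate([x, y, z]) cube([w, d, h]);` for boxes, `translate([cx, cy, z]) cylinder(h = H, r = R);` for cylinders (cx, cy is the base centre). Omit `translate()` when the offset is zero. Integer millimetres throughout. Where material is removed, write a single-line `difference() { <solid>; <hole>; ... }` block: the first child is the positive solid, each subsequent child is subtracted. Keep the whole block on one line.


difference() { translate([223, 441, 0]) cylinder(h = 444, r = 43); translate([223, 441, 0]) cylinder(h = 444, r = 24); }


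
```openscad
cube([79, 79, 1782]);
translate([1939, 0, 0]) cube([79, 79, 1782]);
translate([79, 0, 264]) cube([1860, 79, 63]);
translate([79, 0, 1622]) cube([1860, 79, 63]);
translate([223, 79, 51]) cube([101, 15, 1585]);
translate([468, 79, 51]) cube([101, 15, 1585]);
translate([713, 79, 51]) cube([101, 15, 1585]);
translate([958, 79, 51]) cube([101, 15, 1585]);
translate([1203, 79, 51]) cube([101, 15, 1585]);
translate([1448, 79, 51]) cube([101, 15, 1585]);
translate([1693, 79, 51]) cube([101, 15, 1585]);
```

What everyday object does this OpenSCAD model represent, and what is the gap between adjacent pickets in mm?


A fence section. The picket gap is 144 mm.

Two posts, two rails, 7 pickets — a fence section. Span 1860 mm holds 7 pickets of 101 mm with 8 equal gaps: ⌊(1860 − 7·101) / 8⌋ = 144 mm.


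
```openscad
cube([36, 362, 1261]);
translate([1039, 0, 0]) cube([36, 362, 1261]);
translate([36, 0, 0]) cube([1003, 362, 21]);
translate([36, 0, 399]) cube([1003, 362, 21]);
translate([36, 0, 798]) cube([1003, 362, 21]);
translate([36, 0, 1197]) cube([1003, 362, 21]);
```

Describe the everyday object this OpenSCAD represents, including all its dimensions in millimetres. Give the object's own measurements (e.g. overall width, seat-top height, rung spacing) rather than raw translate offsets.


An open bookshelf. Two side panels, each 36 mm thick, 362 mm deep and 1261 mm tall, stand 1075 mm apart (outside-to-outside). Between them sit 4 shelves, each 21 mm thick and 362 mm deep, spanning the full gap between the sides. The bottom shelf rests on the floor (its underside at z = 0) and the clear gap between one shelf's top and the next shelf's underside is 378 mm.


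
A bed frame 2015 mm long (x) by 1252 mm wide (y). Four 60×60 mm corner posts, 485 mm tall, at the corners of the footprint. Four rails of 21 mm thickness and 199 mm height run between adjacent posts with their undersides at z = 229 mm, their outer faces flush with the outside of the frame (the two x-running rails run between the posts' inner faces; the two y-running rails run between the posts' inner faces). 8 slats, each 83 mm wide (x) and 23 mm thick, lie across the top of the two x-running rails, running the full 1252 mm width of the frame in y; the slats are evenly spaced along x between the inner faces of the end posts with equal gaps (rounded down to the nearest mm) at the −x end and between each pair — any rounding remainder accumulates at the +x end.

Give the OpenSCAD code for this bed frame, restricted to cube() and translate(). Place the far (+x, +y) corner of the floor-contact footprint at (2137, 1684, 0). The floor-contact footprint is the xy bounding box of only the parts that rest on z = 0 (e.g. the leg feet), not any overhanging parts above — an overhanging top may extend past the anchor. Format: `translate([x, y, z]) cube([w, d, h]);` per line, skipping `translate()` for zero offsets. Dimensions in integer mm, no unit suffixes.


translate([122, 432, 0]) cube([60, 60, 485]);
translate([122, 1624, 0]) cube([60, 60, 485]);
translate([2077, 432, 0]) cube([60, 60, 485]);
translate([2077, 1624, 0]) cube([60, 60, 485]);
translate([182, 432, 229]) cube([1895, 21, 199]);
translate([182, 1663, 229]) cube([1895, 21, 199]);
translate([122, 492, 229]) cube([21, 1132, 199]);
translate([2116, 492, 229]) cube([21, 1132, 199]);
translate([318, 432, 428]) cube([83, 1252, 23]);
translate([537, 432, 428]) cube([83, 1252, 23]);
translate([756, 432, 428]) cube([83, 1252, 23]);
translate([975, 432, 428]) cube([83, 1252, 23]);
translate([1194, 432, 428]) cube([83, 1252, 23]);
translate([1413, 432, 428]) cube([83, 1252, 23]);
translate([1632, 432, 428]) cube([83, 1252, 23]);
translate([1851, 432, 428]) cube([83, 1252, 23]);


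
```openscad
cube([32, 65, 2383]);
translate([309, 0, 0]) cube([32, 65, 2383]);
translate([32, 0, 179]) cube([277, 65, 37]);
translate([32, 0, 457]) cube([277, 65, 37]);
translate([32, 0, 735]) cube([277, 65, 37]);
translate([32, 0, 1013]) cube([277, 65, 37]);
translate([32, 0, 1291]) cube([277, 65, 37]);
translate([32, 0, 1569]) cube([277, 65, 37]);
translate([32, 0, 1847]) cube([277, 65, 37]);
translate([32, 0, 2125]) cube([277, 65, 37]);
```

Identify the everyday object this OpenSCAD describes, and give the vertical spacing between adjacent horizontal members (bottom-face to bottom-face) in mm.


A ladder. The rung spacing is 278 mm.

Two tall 32×65 posts with 8 short bars between them — a ladder. Adjacent rungs sit at z = 179 and z = 457, so the spacing is 457 − 179 = 278 mm.


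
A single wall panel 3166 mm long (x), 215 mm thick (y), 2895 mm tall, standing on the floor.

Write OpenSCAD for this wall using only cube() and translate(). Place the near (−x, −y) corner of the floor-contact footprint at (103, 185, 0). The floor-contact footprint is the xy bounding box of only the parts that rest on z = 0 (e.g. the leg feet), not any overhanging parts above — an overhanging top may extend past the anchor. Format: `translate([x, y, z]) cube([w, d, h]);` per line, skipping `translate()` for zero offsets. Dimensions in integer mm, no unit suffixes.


translate([103, 185, 0]) cube([3166, 215, 2895]);


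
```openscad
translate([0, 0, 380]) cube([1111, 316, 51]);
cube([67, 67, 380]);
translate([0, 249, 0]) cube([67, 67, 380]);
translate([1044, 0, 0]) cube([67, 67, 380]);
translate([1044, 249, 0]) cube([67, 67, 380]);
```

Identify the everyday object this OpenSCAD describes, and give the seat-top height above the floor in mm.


A bench. The seat-top height is 431 mm.

A long slab on four corner posts — a bench. The slab sits at z = 380 with thickness 51, so the top is 380 + 51 = 431 mm.


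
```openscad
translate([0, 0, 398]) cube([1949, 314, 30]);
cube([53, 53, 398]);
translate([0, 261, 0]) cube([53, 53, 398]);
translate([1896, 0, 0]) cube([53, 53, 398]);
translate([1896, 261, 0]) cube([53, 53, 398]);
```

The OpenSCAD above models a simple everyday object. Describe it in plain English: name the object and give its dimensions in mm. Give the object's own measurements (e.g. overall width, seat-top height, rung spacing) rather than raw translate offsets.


A bench: a 1949×314 mm seat slab, 30 mm thick, top at z = 428 mm, on four 53×53 mm square legs flush with the seat corners and standing on z = 0.


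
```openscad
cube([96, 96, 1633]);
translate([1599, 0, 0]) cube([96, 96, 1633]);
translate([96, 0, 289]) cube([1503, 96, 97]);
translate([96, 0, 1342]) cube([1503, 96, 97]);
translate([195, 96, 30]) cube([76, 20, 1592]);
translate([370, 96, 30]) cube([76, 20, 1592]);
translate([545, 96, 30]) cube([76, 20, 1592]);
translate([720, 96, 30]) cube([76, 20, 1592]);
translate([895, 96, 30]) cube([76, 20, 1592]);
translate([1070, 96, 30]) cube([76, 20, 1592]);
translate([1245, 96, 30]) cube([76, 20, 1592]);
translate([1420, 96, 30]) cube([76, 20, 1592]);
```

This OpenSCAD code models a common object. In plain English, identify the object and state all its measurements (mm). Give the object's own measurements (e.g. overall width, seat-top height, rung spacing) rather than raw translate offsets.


A fence section. Two 96×96 mm posts, 1633 mm tall, stand on the floor with a clear span of 1503 mm between their inner faces. Two horizontal rails of 96×97 mm section span the gap between the posts with their undersides at z = 289 mm and z = 1342 mm, flush with the posts' −y face. 8 pickets, each 76 mm wide, 20 mm thick and 1592 mm tall, are fixed to the +y face of the rails with their bottoms at z = 30 mm, spaced across the span with a 99 mm gap after the −x post and between neighbouring pickets, with 103 mm left before the +x post.
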